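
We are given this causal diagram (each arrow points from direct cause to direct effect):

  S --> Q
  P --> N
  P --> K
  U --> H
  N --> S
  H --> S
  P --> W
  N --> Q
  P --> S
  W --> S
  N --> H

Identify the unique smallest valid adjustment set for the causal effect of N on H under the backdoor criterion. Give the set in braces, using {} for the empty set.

Variables eligible for adjustment (non-descendants of N, excluding N and H): {K, P, U, W}.
Backdoor paths from N to H:
  P1: N <- P -> W -> S <- H
  P2: N <- P -> S <- H
Each backdoor path contains an unconditioned collider, so every path is already blocked with the empty conditioning set:
  P1: blocked at collider S (neither it nor any descendant is in the conditioning set).
  P2: blocked at collider S (neither it nor any descendant is in the conditioning set).
The empty set is therefore the unique smallest valid set.

{}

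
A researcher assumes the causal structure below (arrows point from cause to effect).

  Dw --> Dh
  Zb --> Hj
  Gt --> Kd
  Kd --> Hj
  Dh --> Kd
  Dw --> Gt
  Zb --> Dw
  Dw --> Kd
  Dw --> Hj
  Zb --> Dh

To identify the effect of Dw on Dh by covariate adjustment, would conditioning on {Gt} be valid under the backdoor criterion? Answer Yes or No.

No

Backdoor paths from Dw to Dh (paths whose first edge points into Dw):
  P1: Dw <- Zb -> Dh
  P2: Dw <- Zb -> Hj <- Kd <- Dh
Condition 1 (no descendant of Dw in the set): FAILS — Gt is a descendant of Dw.
Condition 2 (every backdoor path blocked by {Gt}):
  P1: open — no interior node is in the conditioning set.
  P2: blocked at collider Hj (neither it nor any descendant is in the conditioning set).
{Gt} does not satisfy the backdoor criterion.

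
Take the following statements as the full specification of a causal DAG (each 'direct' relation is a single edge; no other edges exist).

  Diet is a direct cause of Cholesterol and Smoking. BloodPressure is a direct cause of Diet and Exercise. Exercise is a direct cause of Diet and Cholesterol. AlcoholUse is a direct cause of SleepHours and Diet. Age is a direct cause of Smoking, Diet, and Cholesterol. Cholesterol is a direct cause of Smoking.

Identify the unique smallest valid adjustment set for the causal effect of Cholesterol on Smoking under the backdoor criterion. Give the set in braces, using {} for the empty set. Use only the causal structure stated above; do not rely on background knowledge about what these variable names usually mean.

{Age, Diet}

Variables eligible for adjustment (non-descendants of Cholesterol, excluding Cholesterol and Smoking): {Age, AlcoholUse, BloodPressure, Diet, Exercise, SleepHours}.
Backdoor paths from Cholesterol to Smoking:
  P1: Cholesterol <- Age -> Diet -> Smoking
  P2: Cholesterol <- Age -> Smoking
  P3: Cholesterol <- Exercise <- BloodPressure -> Diet <- Age -> Smoking
  P4: Cholesterol <- Exercise <- BloodPressure -> Diet -> Smoking
  P5: Cholesterol <- Exercise -> Diet <- Age -> Smoking
  P6: Cholesterol <- Exercise -> Diet -> Smoking
  P7: Cholesterol <- Diet <- Age -> Smoking
  P8: Cholesterol <- Diet -> Smoking
The empty set is not sufficient: P1 (Cholesterol <- Age -> Diet -> Smoking) has no collider blocking it and no conditioned non-collider, so it is open.
Try {Age, Diet}:
  P1: blocked at fork node Age ∈ conditioning set.
  P2: blocked at fork node Age ∈ conditioning set.
  P3: blocked at fork node Age ∈ conditioning set.
  P4: blocked at chain node Diet ∈ conditioning set.
  P5: blocked at fork node Age ∈ conditioning set.
  P6: blocked at chain node Diet ∈ conditioning set.
  P7: blocked at chain node Diet ∈ conditioning set.
  P8: blocked at fork node Diet ∈ conditioning set.
{Age, Diet} contains no descendant of Cholesterol and blocks every backdoor path.
Every element of {Age, Diet} is needed (dropping Age leaves P2 open; dropping Diet leaves P4 open), so no proper subset is valid.
Among all size-2 subsets of the eligible variables, only {Age, Diet} blocks every backdoor path, so it is the unique smallest valid adjustment set.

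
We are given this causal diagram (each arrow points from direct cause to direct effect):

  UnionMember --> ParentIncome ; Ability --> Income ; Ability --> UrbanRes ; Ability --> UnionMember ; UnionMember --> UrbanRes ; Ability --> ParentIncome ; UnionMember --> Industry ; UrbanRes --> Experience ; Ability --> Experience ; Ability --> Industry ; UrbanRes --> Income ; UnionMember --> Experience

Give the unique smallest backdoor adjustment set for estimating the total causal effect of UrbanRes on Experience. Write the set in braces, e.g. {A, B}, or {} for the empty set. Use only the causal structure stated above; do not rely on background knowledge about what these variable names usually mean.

{Ability, UnionMember}

Variables eligible for adjustment (non-descendants of UrbanRes, excluding UrbanRes and Experience): {Ability, Industry, ParentIncome, UnionMember}.
Backdoor paths from UrbanRes to Experience:
  P1: UrbanRes <- Ability -> UnionMember -> Experience
  P2: UrbanRes <- Ability -> Industry <- UnionMember -> Experience
  P3: UrbanRes <- Ability -> ParentIncome <- UnionMember -> Experience
  P4: UrbanRes <- Ability -> Experience
  P5: UrbanRes <- UnionMember <- Ability -> Experience
  P6: UrbanRes <- UnionMember -> Industry <- Ability -> Experience
  P7: UrbanRes <- UnionMember -> ParentIncome <- Ability -> Experience
  P8: UrbanRes <- UnionMember -> Experience
The empty set is not sufficient: P1 (UrbanRes <- Ability -> UnionMember -> Experience) has no collider blocking it and no conditioned non-collider, so it is open.
Try {Ability, UnionMember}:
  P1: blocked at fork node Ability ∈ conditioning set.
  P2: blocked at fork node Ability ∈ conditioning set.
  P3: blocked at fork node Ability ∈ conditioning set.
  P4: blocked at fork node Ability ∈ conditioning set.
  P5: blocked at chain node UnionMember ∈ conditioning set.
  P6: blocked at fork node UnionMember ∈ conditioning set.
  P7: blocked at fork node UnionMember ∈ conditioning set.
  P8: blocked at fork node UnionMember ∈ conditioning set.
{Ability, UnionMember} contains no descendant of UrbanRes and blocks every backdoor path.
Every element of {Ability, UnionMember} is needed (dropping Ability leaves P4 open; dropping UnionMember leaves P8 open), so no proper subset is valid.
Among all size-2 subsets of the eligible variables, only {Ability, UnionMember} blocks every backdoor path, so it is the unique smallest valid adjustment set.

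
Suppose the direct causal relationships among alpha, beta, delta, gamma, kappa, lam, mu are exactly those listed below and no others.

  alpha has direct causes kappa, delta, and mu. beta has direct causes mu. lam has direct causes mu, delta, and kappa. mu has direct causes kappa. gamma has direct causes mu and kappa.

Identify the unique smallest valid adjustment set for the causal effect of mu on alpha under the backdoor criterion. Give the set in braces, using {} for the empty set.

Variables eligible for adjustment (non-descendants of mu, excluding mu and alpha): {delta, kappa}.
Backdoor paths from mu to alpha:
  P1: mu <- kappa -> lam <- delta -> alpha
  P2: mu <- kappa -> alpha
The empty set is not sufficient: P2 (mu <- kappa -> alpha) has no collider blocking it and no conditioned non-collider, so it is open.
Try {kappa}:
  P1: blocked at fork node kappa ∈ conditioning set.
  P2: blocked at fork node kappa ∈ conditioning set.
{kappa} contains no descendant of mu and blocks every backdoor path.
No other singleton works — e.g. {delta} leaves P2 open — so {kappa} is the unique smallest valid adjustment set.

{kappa}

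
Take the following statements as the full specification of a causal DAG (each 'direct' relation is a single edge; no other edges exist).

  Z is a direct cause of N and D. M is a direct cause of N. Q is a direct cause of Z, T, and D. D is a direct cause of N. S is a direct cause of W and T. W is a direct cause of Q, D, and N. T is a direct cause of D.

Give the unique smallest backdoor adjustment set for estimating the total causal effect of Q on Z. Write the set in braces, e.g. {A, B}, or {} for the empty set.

Variables eligible for adjustment (non-descendants of Q, excluding Q and Z): {M, S, W}.
Backdoor paths from Q to Z:
  P1: Q <- W <- S -> T -> D <- Z
  P2: Q <- W <- S -> T -> D -> N <- Z
  P3: Q <- W -> D <- Z
  P4: Q <- W -> D -> N <- Z
  P5: Q <- W -> N <- Z
  P6: Q <- W -> N <- D <- Z
Each backdoor path contains an unconditioned collider, so every path is already blocked with the empty conditioning set:
  P1: blocked at collider D (neither it nor any descendant is in the conditioning set).
  P2: blocked at collider N (neither it nor any descendant is in the conditioning set).
  P3: blocked at collider D (neither it nor any descendant is in the conditioning set).
  P4: blocked at collider N (neither it nor any descendant is in the conditioning set).
  P5: blocked at collider N (neither it nor any descendant is in the conditioning set).
  P6: blocked at collider N (neither it nor any descendant is in the conditioning set).
The empty set is therefore the unique smallest valid set.

{}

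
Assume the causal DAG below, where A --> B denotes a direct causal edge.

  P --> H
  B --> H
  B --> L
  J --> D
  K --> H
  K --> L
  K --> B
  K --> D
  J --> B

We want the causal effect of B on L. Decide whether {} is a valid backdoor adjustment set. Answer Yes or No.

No

Backdoor paths from B to L (paths whose first edge points into B):
  P1: B <- K -> L
  P2: B <- J -> D <- K -> L
Condition 1 (no descendant of B in the set): holds — descendants of B are {H, L}; none are in {}.
Condition 2 (every backdoor path blocked by {}):
  P1: open — no interior node is in the conditioning set.
  P2: blocked at collider D (neither it nor any descendant is in the conditioning set).
{} does not satisfy the backdoor criterion.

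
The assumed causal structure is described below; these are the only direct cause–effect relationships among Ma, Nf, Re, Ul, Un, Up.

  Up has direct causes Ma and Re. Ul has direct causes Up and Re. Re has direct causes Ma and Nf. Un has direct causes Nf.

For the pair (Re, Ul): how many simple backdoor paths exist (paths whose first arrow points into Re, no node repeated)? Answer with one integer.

A backdoor path from Re to Ul is any simple undirected path whose first edge points into Re (i.e. leaves Re via a parent).
Parents of Re: {Ma, Nf}.
Enumerating:
  P1: Re <- Ma -> Up -> Ul
That exhausts the simple backdoor paths. Count: 1.

1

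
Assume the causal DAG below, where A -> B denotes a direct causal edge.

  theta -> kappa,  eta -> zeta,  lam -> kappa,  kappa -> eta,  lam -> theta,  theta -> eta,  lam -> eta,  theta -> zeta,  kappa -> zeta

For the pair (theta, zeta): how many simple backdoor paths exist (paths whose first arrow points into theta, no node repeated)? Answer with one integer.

4

A backdoor path from theta to zeta is any simple undirected path whose first edge points into theta (i.e. leaves theta via a parent).
Parents of theta: {lam}.
Enumerating:
  P1: theta <- lam -> kappa -> eta -> zeta
  P2: theta <- lam -> kappa -> zeta
  P3: theta <- lam -> eta <- kappa -> zeta
  P4: theta <- lam -> eta -> zeta
That exhausts the simple backdoor paths. Count: 4.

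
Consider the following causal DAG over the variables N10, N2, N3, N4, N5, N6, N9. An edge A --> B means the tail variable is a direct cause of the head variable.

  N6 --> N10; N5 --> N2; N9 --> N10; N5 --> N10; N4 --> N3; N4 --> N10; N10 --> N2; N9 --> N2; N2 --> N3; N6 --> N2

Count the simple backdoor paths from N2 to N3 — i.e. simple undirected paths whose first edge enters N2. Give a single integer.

A backdoor path from N2 to N3 is any simple undirected path whose first edge points into N2 (i.e. leaves N2 via a parent).
Parents of N2: {N10, N5, N6, N9}.
Enumerating:
  P1: N2 <- N9 -> N10 <- N4 -> N3
  P2: N2 <- N6 -> N10 <- N4 -> N3
  P3: N2 <- N5 -> N10 <- N4 -> N3
  P4: N2 <- N10 <- N4 -> N3
That exhausts the simple backdoor paths. Count: 4.

4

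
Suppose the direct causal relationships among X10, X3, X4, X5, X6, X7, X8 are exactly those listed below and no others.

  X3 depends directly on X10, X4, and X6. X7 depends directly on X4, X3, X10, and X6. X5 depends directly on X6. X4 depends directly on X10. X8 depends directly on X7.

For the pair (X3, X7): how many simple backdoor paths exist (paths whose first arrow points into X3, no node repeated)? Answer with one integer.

A backdoor path from X3 to X7 is any simple undirected path whose first edge points into X3 (i.e. leaves X3 via a parent).
Parents of X3: {X10, X4, X6}.
Enumerating:
  P1: X3 <- X6 -> X7
  P2: X3 <- X10 -> X4 -> X7
  P3: X3 <- X10 -> X7
  P4: X3 <- X4 <- X10 -> X7
  P5: X3 <- X4 -> X7
That exhausts the simple backdoor paths. Count: 5.

5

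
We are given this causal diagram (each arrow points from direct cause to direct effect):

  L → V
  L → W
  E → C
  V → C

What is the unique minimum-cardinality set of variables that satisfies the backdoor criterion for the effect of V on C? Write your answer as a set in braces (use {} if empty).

{}

Variables eligible for adjustment (non-descendants of V, excluding V and C): {E, L, W}.
Backdoor paths from V to C:
  (none)
With no backdoor paths the empty set already satisfies the criterion, and it is trivially minimal.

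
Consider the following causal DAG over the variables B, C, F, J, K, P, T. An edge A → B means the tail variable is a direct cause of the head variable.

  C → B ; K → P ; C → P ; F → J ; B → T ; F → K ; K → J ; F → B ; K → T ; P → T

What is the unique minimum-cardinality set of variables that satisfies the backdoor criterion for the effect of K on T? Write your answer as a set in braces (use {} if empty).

{F}

Variables eligible for adjustment (non-descendants of K, excluding K and T): {B, C, F}.
Backdoor paths from K to T:
  P1: K <- F -> B <- C -> P -> T
  P2: K <- F -> B -> T
The empty set is not sufficient: P2 (K <- F -> B -> T) has no collider blocking it and no conditioned non-collider, so it is open.
Try {F}:
  P1: blocked at fork node F ∈ conditioning set.
  P2: blocked at fork node F ∈ conditioning set.
{F} contains no descendant of K and blocks every backdoor path.
No other singleton works — e.g. {C} leaves P2 open — so {F} is the unique smallest valid adjustment set.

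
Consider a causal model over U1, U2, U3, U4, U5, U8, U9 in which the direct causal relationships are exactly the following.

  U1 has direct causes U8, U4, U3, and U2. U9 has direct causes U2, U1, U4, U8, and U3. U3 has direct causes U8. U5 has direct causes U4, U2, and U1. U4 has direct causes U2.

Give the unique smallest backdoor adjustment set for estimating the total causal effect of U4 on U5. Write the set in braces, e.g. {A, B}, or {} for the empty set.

Variables eligible for adjustment (non-descendants of U4, excluding U4 and U5): {U2, U3, U8}.
Backdoor paths from U4 to U5:
  P1: U4 <- U2 -> U1 -> U5
  P2: U4 <- U2 -> U9 <- U8 -> U3 -> U1 -> U5
  P3: U4 <- U2 -> U9 <- U8 -> U1 -> U5
  P4: U4 <- U2 -> U9 <- U3 <- U8 -> U1 -> U5
  P5: U4 <- U2 -> U9 <- U3 -> U1 -> U5
  P6: U4 <- U2 -> U9 <- U1 -> U5
  P7: U4 <- U2 -> U5
The empty set is not sufficient: P1 (U4 <- U2 -> U1 -> U5) has no collider blocking it and no conditioned non-collider, so it is open.
Try {U2}:
  P1: blocked at fork node U2 ∈ conditioning set.
  P2: blocked at fork node U2 ∈ conditioning set.
  P3: blocked at fork node U2 ∈ conditioning set.
  P4: blocked at fork node U2 ∈ conditioning set.
  P5: blocked at fork node U2 ∈ conditioning set.
  P6: blocked at fork node U2 ∈ conditioning set.
  P7: blocked at fork node U2 ∈ conditioning set.
{U2} contains no descendant of U4 and blocks every backdoor path.
No other singleton works — e.g. {U8} leaves P1 open — so {U2} is the unique smallest valid adjustment set.

{U2}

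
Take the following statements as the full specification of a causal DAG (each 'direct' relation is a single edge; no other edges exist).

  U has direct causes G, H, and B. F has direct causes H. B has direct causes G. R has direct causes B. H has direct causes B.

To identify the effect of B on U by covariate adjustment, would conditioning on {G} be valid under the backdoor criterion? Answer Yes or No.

Yes

Backdoor paths from B to U (paths whose first edge points into B):
  P1: B <- G -> U
Condition 1 (no descendant of B in the set): holds — descendants of B are {F, H, R, U}; none are in {G}.
Condition 2 (every backdoor path blocked by {G}):
  P1: blocked at fork node G ∈ conditioning set.
{G} satisfies the backdoor criterion.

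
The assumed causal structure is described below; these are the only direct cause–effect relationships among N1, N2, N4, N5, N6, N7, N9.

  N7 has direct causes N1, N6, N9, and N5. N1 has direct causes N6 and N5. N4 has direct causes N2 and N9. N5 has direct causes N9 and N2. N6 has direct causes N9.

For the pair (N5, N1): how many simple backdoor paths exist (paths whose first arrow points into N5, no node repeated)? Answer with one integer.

8

A backdoor path from N5 to N1 is any simple undirected path whose first edge points into N5 (i.e. leaves N5 via a parent).
Parents of N5: {N2, N9}.
Enumerating:
  P1: N5 <- N9 -> N6 -> N1
  P2: N5 <- N9 -> N6 -> N7 <- N1
  P3: N5 <- N9 -> N7 <- N6 -> N1
  P4: N5 <- N9 -> N7 <- N1
  P5: N5 <- N2 -> N4 <- N9 -> N6 -> N1
  P6: N5 <- N2 -> N4 <- N9 -> N6 -> N7 <- N1
  P7: N5 <- N2 -> N4 <- N9 -> N7 <- N6 -> N1
  P8: N5 <- N2 -> N4 <- N9 -> N7 <- N1
That exhausts the simple backdoor paths. Count: 8.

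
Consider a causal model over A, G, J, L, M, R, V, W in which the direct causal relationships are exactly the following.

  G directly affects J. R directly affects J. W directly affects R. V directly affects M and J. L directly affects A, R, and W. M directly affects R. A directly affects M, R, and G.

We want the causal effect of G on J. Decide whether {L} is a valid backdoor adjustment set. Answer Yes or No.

No

Backdoor paths from G to J (paths whose first edge points into G):
  P1: G <- A <- L -> W -> R <- M <- V -> J
  P2: G <- A <- L -> W -> R -> J
  P3: G <- A <- L -> R <- M <- V -> J
  P4: G <- A <- L -> R -> J
  P5: G <- A -> M <- V -> J
  P6: G <- A -> M -> R -> J
  P7: G <- A -> R <- M <- V -> J
  P8: G <- A -> R -> J
Condition 1 (no descendant of G in the set): holds — descendants of G are {J}; none are in {L}.
Condition 2 (every backdoor path blocked by {L}):
  P1: blocked at fork node L ∈ conditioning set.
  P2: blocked at fork node L ∈ conditioning set.
  P3: blocked at fork node L ∈ conditioning set.
  P4: blocked at fork node L ∈ conditioning set.
  P5: blocked at collider M (neither it nor any descendant is in the conditioning set).
  P6: open — no interior node is in the conditioning set.
  P7: blocked at collider R (neither it nor any descendant is in the conditioning set).
  P8: open — no interior node is in the conditioning set.
{L} does not satisfy the backdoor criterion.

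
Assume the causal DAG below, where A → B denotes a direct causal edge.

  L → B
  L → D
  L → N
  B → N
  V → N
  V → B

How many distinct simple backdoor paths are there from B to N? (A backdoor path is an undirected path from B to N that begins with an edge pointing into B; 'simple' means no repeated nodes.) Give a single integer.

A backdoor path from B to N is any simple undirected path whose first edge points into B (i.e. leaves B via a parent).
Parents of B: {L, V}.
Enumerating:
  P1: B <- V -> N
  P2: B <- L -> N
That exhausts the simple backdoor paths. Count: 2.

2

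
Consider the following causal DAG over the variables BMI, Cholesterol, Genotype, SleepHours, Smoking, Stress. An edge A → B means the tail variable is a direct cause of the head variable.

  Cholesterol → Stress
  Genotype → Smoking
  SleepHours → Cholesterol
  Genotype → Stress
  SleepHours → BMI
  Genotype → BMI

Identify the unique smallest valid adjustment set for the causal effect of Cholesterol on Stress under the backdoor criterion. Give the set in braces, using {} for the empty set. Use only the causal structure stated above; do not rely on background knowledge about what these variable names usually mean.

{}

Variables eligible for adjustment (non-descendants of Cholesterol, excluding Cholesterol and Stress): {BMI, Genotype, SleepHours, Smoking}.
Backdoor paths from Cholesterol to Stress:
  P1: Cholesterol <- SleepHours -> BMI <- Genotype -> Stress
Each backdoor path contains an unconditioned collider, so every path is already blocked with the empty conditioning set:
  P1: blocked at collider BMI (neither it nor any descendant is in the conditioning set).
The empty set is therefore the unique smallest valid set.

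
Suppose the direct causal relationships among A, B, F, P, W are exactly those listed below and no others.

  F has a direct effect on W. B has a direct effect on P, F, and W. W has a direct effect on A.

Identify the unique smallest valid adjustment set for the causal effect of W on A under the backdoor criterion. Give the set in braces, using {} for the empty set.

{}

Variables eligible for adjustment (non-descendants of W, excluding W and A): {B, F, P}.
Backdoor paths from W to A:
  (none)
With no backdoor paths the empty set already satisfies the criterion, and it is trivially minimal.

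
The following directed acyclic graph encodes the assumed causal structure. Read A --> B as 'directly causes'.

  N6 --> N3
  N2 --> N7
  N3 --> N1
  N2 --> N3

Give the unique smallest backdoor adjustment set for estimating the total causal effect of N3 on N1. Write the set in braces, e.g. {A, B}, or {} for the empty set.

{}

Variables eligible for adjustment (non-descendants of N3, excluding N3 and N1): {N2, N6, N7}.
Backdoor paths from N3 to N1:
  (none)
With no backdoor paths the empty set already satisfies the criterion, and it is trivially minimal.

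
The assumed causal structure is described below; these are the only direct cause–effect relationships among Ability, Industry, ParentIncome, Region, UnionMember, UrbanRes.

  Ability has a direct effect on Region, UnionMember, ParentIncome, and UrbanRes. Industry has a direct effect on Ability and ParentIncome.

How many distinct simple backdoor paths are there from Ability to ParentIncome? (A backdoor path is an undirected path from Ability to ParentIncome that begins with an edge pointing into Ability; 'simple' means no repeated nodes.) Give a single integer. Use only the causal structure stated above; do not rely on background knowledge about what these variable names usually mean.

A backdoor path from Ability to ParentIncome is any simple undirected path whose first edge points into Ability (i.e. leaves Ability via a parent).
Parents of Ability: {Industry}.
Enumerating:
  P1: Ability <- Industry -> ParentIncome
That exhausts the simple backdoor paths. Count: 1.

1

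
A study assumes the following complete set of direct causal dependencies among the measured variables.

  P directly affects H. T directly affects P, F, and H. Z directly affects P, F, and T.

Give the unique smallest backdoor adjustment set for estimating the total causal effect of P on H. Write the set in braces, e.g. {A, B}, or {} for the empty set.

Variables eligible for adjustment (non-descendants of P, excluding P and H): {F, T, Z}.
Backdoor paths from P to H:
  P1: P <- Z -> T -> H
  P2: P <- Z -> F <- T -> H
  P3: P <- T -> H
The empty set is not sufficient: P1 (P <- Z -> T -> H) has no collider blocking it and no conditioned non-collider, so it is open.
Try {T}:
  P1: blocked at chain node T ∈ conditioning set.
  P2: blocked at collider F (neither it nor any descendant is in the conditioning set).
  P3: blocked at fork node T ∈ conditioning set.
{T} contains no descendant of P and blocks every backdoor path.
No other singleton works — e.g. {Z} leaves P3 open — so {T} is the unique smallest valid adjustment set.

{T}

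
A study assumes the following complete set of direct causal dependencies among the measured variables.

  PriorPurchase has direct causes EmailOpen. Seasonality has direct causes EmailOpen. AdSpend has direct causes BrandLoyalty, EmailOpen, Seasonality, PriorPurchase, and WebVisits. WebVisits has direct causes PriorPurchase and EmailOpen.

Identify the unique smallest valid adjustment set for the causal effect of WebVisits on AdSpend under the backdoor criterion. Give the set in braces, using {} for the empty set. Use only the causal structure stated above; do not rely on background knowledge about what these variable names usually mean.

Variables eligible for adjustment (non-descendants of WebVisits, excluding WebVisits and AdSpend): {BrandLoyalty, EmailOpen, PriorPurchase, Seasonality}.
Backdoor paths from WebVisits to AdSpend:
  P1: WebVisits <- EmailOpen -> Seasonality -> AdSpend
  P2: WebVisits <- EmailOpen -> PriorPurchase -> AdSpend
  P3: WebVisits <- EmailOpen -> AdSpend
  P4: WebVisits <- PriorPurchase <- EmailOpen -> Seasonality -> AdSpend
  P5: WebVisits <- PriorPurchase <- EmailOpen -> AdSpend
  P6: WebVisits <- PriorPurchase -> AdSpend
The empty set is not sufficient: P1 (WebVisits <- EmailOpen -> Seasonality -> AdSpend) has no collider blocking it and no conditioned non-collider, so it is open.
Try {EmailOpen, PriorPurchase}:
  P1: blocked at fork node EmailOpen ∈ conditioning set.
  P2: blocked at fork node EmailOpen ∈ conditioning set.
  P3: blocked at fork node EmailOpen ∈ conditioning set.
  P4: blocked at chain node PriorPurchase ∈ conditioning set.
  P5: blocked at chain node PriorPurchase ∈ conditioning set.
  P6: blocked at fork node PriorPurchase ∈ conditioning set.
{EmailOpen, PriorPurchase} contains no descendant of WebVisits and blocks every backdoor path.
Every element of {EmailOpen, PriorPurchase} is needed (dropping EmailOpen leaves P1 open; dropping PriorPurchase leaves P6 open), so no proper subset is valid.
Among all size-2 subsets of the eligible variables, only {EmailOpen, PriorPurchase} blocks every backdoor path, so it is the unique smallest valid adjustment set.

{EmailOpen, PriorPurchase}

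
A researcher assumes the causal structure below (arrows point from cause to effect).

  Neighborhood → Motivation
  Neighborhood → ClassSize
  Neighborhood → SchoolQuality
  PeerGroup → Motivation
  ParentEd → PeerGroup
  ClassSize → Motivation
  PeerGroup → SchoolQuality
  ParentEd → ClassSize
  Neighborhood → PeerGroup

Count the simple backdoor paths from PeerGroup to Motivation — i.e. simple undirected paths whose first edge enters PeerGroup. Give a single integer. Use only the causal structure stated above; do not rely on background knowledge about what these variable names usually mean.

4

A backdoor path from PeerGroup to Motivation is any simple undirected path whose first edge points into PeerGroup (i.e. leaves PeerGroup via a parent).
Parents of PeerGroup: {Neighborhood, ParentEd}.
Enumerating:
  P1: PeerGroup <- Neighborhood -> ClassSize -> Motivation
  P2: PeerGroup <- Neighborhood -> Motivation
  P3: PeerGroup <- ParentEd -> ClassSize <- Neighborhood -> Motivation
  P4: PeerGroup <- ParentEd -> ClassSize -> Motivation
That exhausts the simple backdoor paths. Count: 4.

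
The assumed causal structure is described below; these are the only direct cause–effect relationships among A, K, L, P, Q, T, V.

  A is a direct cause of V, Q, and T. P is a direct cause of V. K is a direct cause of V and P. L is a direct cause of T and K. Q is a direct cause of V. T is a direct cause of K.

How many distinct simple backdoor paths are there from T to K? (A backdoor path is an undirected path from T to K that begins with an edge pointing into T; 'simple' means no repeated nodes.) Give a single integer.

5

A backdoor path from T to K is any simple undirected path whose first edge points into T (i.e. leaves T via a parent).
Parents of T: {A, L}.
Enumerating:
  P1: T <- A -> Q -> V <- K
  P2: T <- A -> Q -> V <- P <- K
  P3: T <- A -> V <- K
  P4: T <- A -> V <- P <- K
  P5: T <- L -> K
That exhausts the simple backdoor paths. Count: 5.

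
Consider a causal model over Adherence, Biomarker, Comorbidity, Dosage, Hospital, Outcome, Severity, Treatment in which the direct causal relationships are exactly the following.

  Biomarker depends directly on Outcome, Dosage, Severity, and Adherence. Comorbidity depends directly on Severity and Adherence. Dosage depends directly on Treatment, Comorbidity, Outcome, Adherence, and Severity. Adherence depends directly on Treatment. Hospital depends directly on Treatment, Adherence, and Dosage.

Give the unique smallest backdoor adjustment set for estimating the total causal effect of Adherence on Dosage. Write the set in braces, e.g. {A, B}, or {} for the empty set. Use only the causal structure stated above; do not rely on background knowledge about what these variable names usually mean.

Variables eligible for adjustment (non-descendants of Adherence, excluding Adherence and Dosage): {Outcome, Severity, Treatment}.
Backdoor paths from Adherence to Dosage:
  P1: Adherence <- Treatment -> Dosage
  P2: Adherence <- Treatment -> Hospital <- Dosage
The empty set is not sufficient: P1 (Adherence <- Treatment -> Dosage) has no collider blocking it and no conditioned non-collider, so it is open.
Try {Treatment}:
  P1: blocked at fork node Treatment ∈ conditioning set.
  P2: blocked at fork node Treatment ∈ conditioning set.
{Treatment} contains no descendant of Adherence and blocks every backdoor path.
No other singleton works — e.g. {Severity} leaves P1 open — so {Treatment} is the unique smallest valid adjustment set.

{Treatment}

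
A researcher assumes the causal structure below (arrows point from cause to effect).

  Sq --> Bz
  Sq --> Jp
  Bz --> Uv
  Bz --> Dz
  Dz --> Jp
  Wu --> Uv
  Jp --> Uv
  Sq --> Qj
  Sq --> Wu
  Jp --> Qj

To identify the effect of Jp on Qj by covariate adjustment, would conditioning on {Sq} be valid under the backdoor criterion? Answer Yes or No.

Backdoor paths from Jp to Qj (paths whose first edge points into Jp):
  P1: Jp <- Sq -> Qj
  P2: Jp <- Dz <- Bz <- Sq -> Qj
  P3: Jp <- Dz <- Bz -> Uv <- Wu <- Sq -> Qj
Condition 1 (no descendant of Jp in the set): holds — descendants of Jp are {Qj, Uv}; none are in {Sq}.
Condition 2 (every backdoor path blocked by {Sq}):
  P1: blocked at fork node Sq ∈ conditioning set.
  P2: blocked at fork node Sq ∈ conditioning set.
  P3: blocked at collider Uv (neither it nor any descendant is in the conditioning set).
{Sq} satisfies the backdoor criterion.

Yes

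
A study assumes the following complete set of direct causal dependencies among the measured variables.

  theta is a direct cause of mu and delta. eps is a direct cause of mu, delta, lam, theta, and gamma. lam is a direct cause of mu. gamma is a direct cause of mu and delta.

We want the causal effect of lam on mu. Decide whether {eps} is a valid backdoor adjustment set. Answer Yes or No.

Backdoor paths from lam to mu (paths whose first edge points into lam):
  P1: lam <- eps -> gamma -> mu
  P2: lam <- eps -> gamma -> delta <- theta -> mu
  P3: lam <- eps -> theta -> mu
  P4: lam <- eps -> theta -> delta <- gamma -> mu
  P5: lam <- eps -> mu
  P6: lam <- eps -> delta <- gamma -> mu
  P7: lam <- eps -> delta <- theta -> mu
Condition 1 (no descendant of lam in the set): holds — descendants of lam are {mu}; none are in {eps}.
Condition 2 (every backdoor path blocked by {eps}):
  P1: blocked at fork node eps ∈ conditioning set.
  P2: blocked at fork node eps ∈ conditioning set.
  P3: blocked at fork node eps ∈ conditioning set.
  P4: blocked at fork node eps ∈ conditioning set.
  P5: blocked at fork node eps ∈ conditioning set.
  P6: blocked at fork node eps ∈ conditioning set.
  P7: blocked at fork node eps ∈ conditioning set.
{eps} satisfies the backdoor criterion.

Yes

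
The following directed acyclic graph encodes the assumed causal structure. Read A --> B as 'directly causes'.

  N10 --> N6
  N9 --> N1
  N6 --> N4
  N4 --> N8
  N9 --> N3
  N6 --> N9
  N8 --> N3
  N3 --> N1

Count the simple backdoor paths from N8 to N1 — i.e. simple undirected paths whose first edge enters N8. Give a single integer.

A backdoor path from N8 to N1 is any simple undirected path whose first edge points into N8 (i.e. leaves N8 via a parent).
Parents of N8: {N4}.
Enumerating:
  P1: N8 <- N4 <- N6 -> N9 -> N3 -> N1
  P2: N8 <- N4 <- N6 -> N9 -> N1
That exhausts the simple backdoor paths. Count: 2.

2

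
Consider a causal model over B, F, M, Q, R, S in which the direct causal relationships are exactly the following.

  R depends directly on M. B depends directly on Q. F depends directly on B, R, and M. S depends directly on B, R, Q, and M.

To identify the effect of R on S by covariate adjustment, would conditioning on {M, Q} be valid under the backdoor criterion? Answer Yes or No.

Yes

Backdoor paths from R to S (paths whose first edge points into R):
  P1: R <- M -> S
  P2: R <- M -> F <- B <- Q -> S
  P3: R <- M -> F <- B -> S
Condition 1 (no descendant of R in the set): holds — descendants of R are {F, S}; none are in {M, Q}.
Condition 2 (every backdoor path blocked by {M, Q}):
  P1: blocked at fork node M ∈ conditioning set.
  P2: blocked at fork node M ∈ conditioning set.
  P3: blocked at fork node M ∈ conditioning set.
{M, Q} satisfies the backdoor criterion.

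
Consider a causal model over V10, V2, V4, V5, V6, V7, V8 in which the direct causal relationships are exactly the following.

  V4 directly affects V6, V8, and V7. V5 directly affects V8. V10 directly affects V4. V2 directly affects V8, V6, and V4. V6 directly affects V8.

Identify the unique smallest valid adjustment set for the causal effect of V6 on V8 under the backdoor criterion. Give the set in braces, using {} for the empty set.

{V2, V4}

Variables eligible for adjustment (non-descendants of V6, excluding V6 and V8): {V10, V2, V4, V5, V7}.
Backdoor paths from V6 to V8:
  P1: V6 <- V2 -> V4 -> V8
  P2: V6 <- V2 -> V8
  P3: V6 <- V4 <- V2 -> V8
  P4: V6 <- V4 -> V8
The empty set is not sufficient: P1 (V6 <- V2 -> V4 -> V8) has no collider blocking it and no conditioned non-collider, so it is open.
Try {V2, V4}:
  P1: blocked at fork node V2 ∈ conditioning set.
  P2: blocked at fork node V2 ∈ conditioning set.
  P3: blocked at chain node V4 ∈ conditioning set.
  P4: blocked at fork node V4 ∈ conditioning set.
{V2, V4} contains no descendant of V6 and blocks every backdoor path.
Every element of {V2, V4} is needed (dropping V2 leaves P2 open; dropping V4 leaves P4 open), so no proper subset is valid.
Among all size-2 subsets of the eligible variables, only {V2, V4} blocks every backdoor path, so it is the unique smallest valid adjustment set.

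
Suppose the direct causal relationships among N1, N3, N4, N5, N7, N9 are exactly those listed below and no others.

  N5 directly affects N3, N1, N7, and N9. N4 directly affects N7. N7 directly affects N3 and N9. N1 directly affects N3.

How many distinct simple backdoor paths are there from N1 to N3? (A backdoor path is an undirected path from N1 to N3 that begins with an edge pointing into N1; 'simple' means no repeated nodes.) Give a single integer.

3

A backdoor path from N1 to N3 is any simple undirected path whose first edge points into N1 (i.e. leaves N1 via a parent).
Parents of N1: {N5}.
Enumerating:
  P1: N1 <- N5 -> N7 -> N3
  P2: N1 <- N5 -> N3
  P3: N1 <- N5 -> N9 <- N7 -> N3
That exhausts the simple backdoor paths. Count: 3.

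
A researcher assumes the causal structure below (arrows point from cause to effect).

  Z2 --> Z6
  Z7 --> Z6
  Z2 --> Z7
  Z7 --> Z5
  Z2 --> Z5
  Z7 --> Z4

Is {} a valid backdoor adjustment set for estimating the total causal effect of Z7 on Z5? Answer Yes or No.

No

Backdoor paths from Z7 to Z5 (paths whose first edge points into Z7):
  P1: Z7 <- Z2 -> Z5
Condition 1 (no descendant of Z7 in the set): holds — descendants of Z7 are {Z4, Z5, Z6}; none are in {}.
Condition 2 (every backdoor path blocked by {}):
  P1: open — no interior node is in the conditioning set.
{} does not satisfy the backdoor criterion.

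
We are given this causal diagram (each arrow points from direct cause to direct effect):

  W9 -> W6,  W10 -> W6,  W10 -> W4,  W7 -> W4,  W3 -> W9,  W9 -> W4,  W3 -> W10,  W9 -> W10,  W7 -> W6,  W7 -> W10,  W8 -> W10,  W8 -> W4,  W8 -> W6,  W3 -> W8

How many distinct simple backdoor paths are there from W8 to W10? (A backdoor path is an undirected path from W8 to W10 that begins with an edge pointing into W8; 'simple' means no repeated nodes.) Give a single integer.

A backdoor path from W8 to W10 is any simple undirected path whose first edge points into W8 (i.e. leaves W8 via a parent).
Parents of W8: {W3}.
Enumerating:
  P1: W8 <- W3 -> W9 -> W10
  P2: W8 <- W3 -> W9 -> W6 <- W7 -> W10
  P3: W8 <- W3 -> W9 -> W6 <- W7 -> W4 <- W10
  P4: W8 <- W3 -> W9 -> W6 <- W10
  P5: W8 <- W3 -> W9 -> W4 <- W7 -> W10
  P6: W8 <- W3 -> W9 -> W4 <- W7 -> W6 <- W10
  P7: W8 <- W3 -> W9 -> W4 <- W10
  P8: W8 <- W3 -> W10
That exhausts the simple backdoor paths. Count: 8.

8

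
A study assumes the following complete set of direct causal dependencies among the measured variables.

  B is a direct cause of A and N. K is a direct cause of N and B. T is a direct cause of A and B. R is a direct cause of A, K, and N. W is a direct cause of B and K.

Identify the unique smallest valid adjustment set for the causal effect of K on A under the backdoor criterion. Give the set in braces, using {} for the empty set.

Variables eligible for adjustment (non-descendants of K, excluding K and A): {R, T, W}.
Backdoor paths from K to A:
  P1: K <- W -> B <- T -> A
  P2: K <- W -> B -> A
  P3: K <- W -> B -> N <- R -> A
  P4: K <- R -> A
  P5: K <- R -> N <- B <- T -> A
  P6: K <- R -> N <- B -> A
The empty set is not sufficient: P2 (K <- W -> B -> A) has no collider blocking it and no conditioned non-collider, so it is open.
Try {R, W}:
  P1: blocked at fork node W ∈ conditioning set.
  P2: blocked at fork node W ∈ conditioning set.
  P3: blocked at fork node W ∈ conditioning set.
  P4: blocked at fork node R ∈ conditioning set.
  P5: blocked at fork node R ∈ conditioning set.
  P6: blocked at fork node R ∈ conditioning set.
{R, W} contains no descendant of K and blocks every backdoor path.
Every element of {R, W} is needed (dropping R leaves P4 open; dropping W leaves P2 open), so no proper subset is valid.
Among all size-2 subsets of the eligible variables, only {R, W} blocks every backdoor path, so it is the unique smallest valid adjustment set.

{R, W}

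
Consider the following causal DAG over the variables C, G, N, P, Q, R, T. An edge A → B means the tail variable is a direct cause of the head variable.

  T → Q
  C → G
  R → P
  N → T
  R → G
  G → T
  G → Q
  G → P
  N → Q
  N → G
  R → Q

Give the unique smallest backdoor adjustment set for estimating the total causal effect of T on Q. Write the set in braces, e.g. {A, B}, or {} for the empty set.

{G, N}

Variables eligible for adjustment (non-descendants of T, excluding T and Q): {C, G, N, P, R}.
Backdoor paths from T to Q:
  P1: T <- N -> G <- R -> Q
  P2: T <- N -> G -> P <- R -> Q
  P3: T <- N -> G -> Q
  P4: T <- N -> Q
  P5: T <- G <- N -> Q
  P6: T <- G <- R -> Q
  P7: T <- G -> P <- R -> Q
  P8: T <- G -> Q
The empty set is not sufficient: P3 (T <- N -> G -> Q) has no collider blocking it and no conditioned non-collider, so it is open.
Try {G, N}:
  P1: blocked at fork node N ∈ conditioning set.
  P2: blocked at fork node N ∈ conditioning set.
  P3: blocked at fork node N ∈ conditioning set.
  P4: blocked at fork node N ∈ conditioning set.
  P5: blocked at chain node G ∈ conditioning set.
  P6: blocked at chain node G ∈ conditioning set.
  P7: blocked at fork node G ∈ conditioning set.
  P8: blocked at fork node G ∈ conditioning set.
{G, N} contains no descendant of T and blocks every backdoor path.
Every element of {G, N} is needed (dropping G leaves P6 open; dropping N leaves P1 open), so no proper subset is valid.
Among all size-2 subsets of the eligible variables, only {G, N} blocks every backdoor path, so it is the unique smallest valid adjustment set.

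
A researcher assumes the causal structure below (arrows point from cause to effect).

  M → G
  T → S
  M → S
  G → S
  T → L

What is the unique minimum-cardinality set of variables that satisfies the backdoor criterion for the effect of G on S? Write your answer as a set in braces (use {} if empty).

Variables eligible for adjustment (non-descendants of G, excluding G and S): {L, M, T}.
Backdoor paths from G to S:
  P1: G <- M -> S
The empty set is not sufficient: P1 (G <- M -> S) has no collider blocking it and no conditioned non-collider, so it is open.
Try {M}:
  P1: blocked at fork node M ∈ conditioning set.
{M} contains no descendant of G and blocks every backdoor path.
No other singleton works — e.g. {T} leaves P1 open — so {M} is the unique smallest valid adjustment set.

{M}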